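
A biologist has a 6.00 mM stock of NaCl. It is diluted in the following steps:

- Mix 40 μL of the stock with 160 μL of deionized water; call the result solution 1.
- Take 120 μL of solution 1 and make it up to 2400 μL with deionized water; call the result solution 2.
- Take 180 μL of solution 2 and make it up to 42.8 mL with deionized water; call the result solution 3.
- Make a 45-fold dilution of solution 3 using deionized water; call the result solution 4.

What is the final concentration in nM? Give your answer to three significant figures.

5.61 nM

Step 1: 40 μL + 160 μL = 200 μL total → factor 200/40 = 5
Step 2: 120 μL brought to 2400 μL → factor 2400/120 = 20
Step 3: 180 μL brought to 42.8 mL → factor 42800/180 = 237.78
Step 4: 45-fold → factor 45
Overall dilution factor = 5 × 20 × 237.78 × 45 = 1.07 × 10^6
Final = 6.00 mM / 1.07 × 10^6 = 5.607 × 10^-6 mM = 5.61 nM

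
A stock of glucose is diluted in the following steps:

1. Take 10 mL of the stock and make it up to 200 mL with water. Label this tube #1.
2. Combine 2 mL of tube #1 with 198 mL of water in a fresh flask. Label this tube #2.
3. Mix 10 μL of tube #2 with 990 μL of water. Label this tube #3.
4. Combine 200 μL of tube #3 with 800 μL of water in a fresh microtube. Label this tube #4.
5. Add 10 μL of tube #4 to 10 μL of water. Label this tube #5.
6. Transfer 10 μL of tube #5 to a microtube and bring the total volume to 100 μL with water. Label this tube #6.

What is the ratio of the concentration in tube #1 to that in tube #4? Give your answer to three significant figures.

Step 1: 10 mL brought to 200 mL → factor 200/10 = 20
Step 2: 2 mL + 198 mL = 200 mL total → factor 200/2 = 100
Step 3: 10 μL + 990 μL = 1000 μL total → factor 1000/10 = 100
Step 4: 200 μL + 800 μL = 1000 μL total → factor 1000/200 = 5
Dilution factor to tube #1 = 20; to tube #4 = 1 × 10^6
[tube #1]/[tube #4] = (factor to tube #4)/(factor to tube #1) = 1 × 10^6/20 = 5.00 × 10^4

5.00 × 10^4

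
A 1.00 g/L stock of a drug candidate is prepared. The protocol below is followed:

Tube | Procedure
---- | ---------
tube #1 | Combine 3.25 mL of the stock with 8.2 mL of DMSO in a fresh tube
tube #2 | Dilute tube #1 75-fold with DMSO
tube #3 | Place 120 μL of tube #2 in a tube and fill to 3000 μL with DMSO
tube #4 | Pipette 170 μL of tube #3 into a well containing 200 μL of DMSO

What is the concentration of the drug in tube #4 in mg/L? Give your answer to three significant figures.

Step 1: 3.25 mL + 8.2 mL = 11.45 mL total → factor 11.45/3.25 = 3.5231
Step 2: 75-fold → factor 75
Step 3: 120 μL brought to 3000 μL → factor 3000/120 = 25
Step 4: 170 μL + 200 μL = 370 μL total → factor 370/170 = 2.1765
Overall dilution factor = 3.5231 × 75 × 25 × 2.1765 = 14377
Final = 1.00 g/L / 14377 = 6.955 × 10^-5 g/L = 0.0696 mg/L

0.0696 mg/L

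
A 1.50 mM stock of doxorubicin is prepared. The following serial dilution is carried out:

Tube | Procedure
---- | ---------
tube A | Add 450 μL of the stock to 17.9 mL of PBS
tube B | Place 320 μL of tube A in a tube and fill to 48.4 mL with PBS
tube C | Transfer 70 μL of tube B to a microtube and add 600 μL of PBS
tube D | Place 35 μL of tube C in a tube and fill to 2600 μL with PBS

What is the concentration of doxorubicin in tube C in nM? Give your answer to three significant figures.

Step 1: 450 μL + 17.9 mL = 18350 μL total → factor 18350/450 = 40.778
Step 2: 320 μL brought to 48.4 mL → factor 48400/320 = 151.25
Step 3: 70 μL + 600 μL = 670 μL total → factor 670/70 = 9.5714
Dilution factor through tube C = 40.778 × 151.25 × 9.5714 = 59033
[tube C] = 1.50 mM / 59033 = 2.541 × 10^-5 mM = 25.4 nM

25.4 nM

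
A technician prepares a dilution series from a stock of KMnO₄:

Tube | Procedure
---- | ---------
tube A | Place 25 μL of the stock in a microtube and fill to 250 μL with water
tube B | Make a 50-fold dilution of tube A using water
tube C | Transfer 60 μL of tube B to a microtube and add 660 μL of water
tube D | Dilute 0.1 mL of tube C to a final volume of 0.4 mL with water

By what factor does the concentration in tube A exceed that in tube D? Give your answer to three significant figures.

2.40 × 10^3

Step 1: 25 μL brought to 250 μL → factor 250/25 = 10
Step 2: 50-fold → factor 50
Step 3: 60 μL + 660 μL = 720 μL total → factor 720/60 = 12
Step 4: 0.1 mL brought to 0.4 mL → factor 0.4/0.1 = 4
Dilution factor to tube A = 10; to tube D = 24000
[tube A]/[tube D] = (factor to tube D)/(factor to tube A) = 24000/10 = 2.40 × 10^3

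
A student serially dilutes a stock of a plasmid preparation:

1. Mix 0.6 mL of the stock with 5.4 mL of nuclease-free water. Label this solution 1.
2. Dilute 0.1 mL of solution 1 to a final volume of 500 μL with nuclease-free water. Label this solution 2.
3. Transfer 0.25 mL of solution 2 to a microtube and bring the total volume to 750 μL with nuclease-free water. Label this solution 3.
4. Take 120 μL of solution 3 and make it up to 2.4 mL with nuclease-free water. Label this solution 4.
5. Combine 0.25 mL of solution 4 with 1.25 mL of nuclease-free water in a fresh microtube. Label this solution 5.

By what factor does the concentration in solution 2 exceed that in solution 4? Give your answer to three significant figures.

Step 1: 0.6 mL + 5.4 mL = 6 mL total → factor 6/0.6 = 10
Step 2: 0.1 mL brought to 500 μL → factor 0.5/0.1 = 5
Step 3: 0.25 mL brought to 750 μL → factor 0.75/0.25 = 3
Step 4: 120 μL brought to 2.4 mL → factor 2400/120 = 20
Dilution factor to solution 2 = 50; to solution 4 = 3000
[solution 2]/[solution 4] = (factor to solution 4)/(factor to solution 2) = 3000/50 = 60.0

60.0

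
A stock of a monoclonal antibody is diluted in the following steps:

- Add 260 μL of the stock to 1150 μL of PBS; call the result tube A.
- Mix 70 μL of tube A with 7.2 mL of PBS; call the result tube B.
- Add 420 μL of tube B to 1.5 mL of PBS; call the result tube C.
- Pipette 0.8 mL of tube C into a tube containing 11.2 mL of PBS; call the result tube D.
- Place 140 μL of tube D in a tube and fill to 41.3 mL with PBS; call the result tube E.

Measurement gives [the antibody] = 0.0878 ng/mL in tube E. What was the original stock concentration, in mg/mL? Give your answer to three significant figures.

Step 1: 260 μL + 1150 μL = 1410 μL total → factor 1410/260 = 5.4231
Step 2: 70 μL + 7.2 mL = 7270 μL total → factor 7270/70 = 103.86
Step 3: 420 μL + 1.5 mL = 1920 μL total → factor 1920/420 = 4.5714
Step 4: 0.8 mL + 11.2 mL = 12 mL total → factor 12/0.8 = 15
Step 5: 140 μL brought to 41.3 mL → factor 41300/140 = 295
Overall dilution factor = 5.4231 × 103.86 × 4.5714 × 15 × 295 = 1.1393 × 10^7
Stock = 0.0878 ng/mL × 1.1393 × 10^7 = 1.000 × 10^6 ng/mL = 1.00 mg/mL

1.00 mg/mL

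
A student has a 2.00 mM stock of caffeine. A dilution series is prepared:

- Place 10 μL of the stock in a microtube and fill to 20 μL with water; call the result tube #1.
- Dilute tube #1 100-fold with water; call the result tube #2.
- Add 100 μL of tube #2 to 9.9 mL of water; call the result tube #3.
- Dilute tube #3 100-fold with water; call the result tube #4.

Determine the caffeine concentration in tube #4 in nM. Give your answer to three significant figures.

1.00 nM

Step 1: 10 μL brought to 20 μL → factor 20/10 = 2
Step 2: 100-fold → factor 100
Step 3: 100 μL + 9.9 mL = 10000 μL total → factor 10000/100 = 100
Step 4: 100-fold → factor 100
Overall dilution factor = 2 × 100 × 100 × 100 = 2 × 10^6
Final = 2.00 mM / 2 × 10^6 = 1.000 × 10^-6 mM = 1.00 nM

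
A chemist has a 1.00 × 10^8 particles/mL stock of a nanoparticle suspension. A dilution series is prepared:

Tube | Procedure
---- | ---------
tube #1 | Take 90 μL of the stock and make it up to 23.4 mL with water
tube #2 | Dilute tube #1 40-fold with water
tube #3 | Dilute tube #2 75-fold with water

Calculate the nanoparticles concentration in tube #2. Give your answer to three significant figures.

9.62 × 10^3 particles/mL

Step 1: 90 μL brought to 23.4 mL → factor 23400/90 = 260
Step 2: 40-fold → factor 40
Dilution factor through tube #2 = 260 × 40 = 10400
[tube #2] = 1.00 × 10^8 particles/mL / 10400 = 9.62 × 10^3 particles/mL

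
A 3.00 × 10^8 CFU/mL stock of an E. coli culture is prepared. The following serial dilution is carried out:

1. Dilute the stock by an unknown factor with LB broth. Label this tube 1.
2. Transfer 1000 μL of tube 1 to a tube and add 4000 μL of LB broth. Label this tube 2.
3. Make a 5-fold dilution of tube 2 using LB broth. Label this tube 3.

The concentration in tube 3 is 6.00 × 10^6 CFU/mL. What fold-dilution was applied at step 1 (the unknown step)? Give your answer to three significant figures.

Step 1: unknown factor x
Step 2: 1000 μL + 4000 μL = 5000 μL total → factor 5000/1000 = 5
Step 3: 5-fold → factor 5
Product of known-step factors = 25
Overall factor = 3.00 × 10^8 CFU/mL / (6.00 × 10^6 CFU/mL) = 50
x = 50 / 25 = 2.00

2.00-fold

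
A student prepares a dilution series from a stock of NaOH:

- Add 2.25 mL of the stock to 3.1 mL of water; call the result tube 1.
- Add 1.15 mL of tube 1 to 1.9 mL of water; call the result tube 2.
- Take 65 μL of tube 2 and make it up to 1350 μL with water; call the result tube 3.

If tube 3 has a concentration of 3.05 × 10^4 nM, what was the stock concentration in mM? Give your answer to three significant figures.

3.99 mM

Step 1: 2.25 mL + 3.1 mL = 5.35 mL total → factor 5.35/2.25 = 2.3778
Step 2: 1.15 mL + 1.9 mL = 3.05 mL total → factor 3.05/1.15 = 2.6522
Step 3: 65 μL brought to 1350 μL → factor 1350/65 = 20.769
Overall dilution factor = 2.3778 × 2.6522 × 20.769 = 130.98
Stock = 3.05 × 10^4 nM × 130.98 = 3.995 × 10^6 nM = 3.99 mM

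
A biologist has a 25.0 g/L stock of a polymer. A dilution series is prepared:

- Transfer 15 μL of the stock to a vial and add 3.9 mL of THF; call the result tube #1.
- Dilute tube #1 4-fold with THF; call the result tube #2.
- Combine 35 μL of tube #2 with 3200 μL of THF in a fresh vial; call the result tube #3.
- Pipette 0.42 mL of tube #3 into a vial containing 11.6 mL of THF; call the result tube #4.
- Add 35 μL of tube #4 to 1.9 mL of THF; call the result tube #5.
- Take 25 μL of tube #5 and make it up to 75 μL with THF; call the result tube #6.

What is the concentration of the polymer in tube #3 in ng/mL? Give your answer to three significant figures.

Step 1: 15 μL + 3.9 mL = 3915 μL total → factor 3915/15 = 261
Step 2: 4-fold → factor 4
Step 3: 35 μL + 3200 μL = 3235 μL total → factor 3235/35 = 92.429
Dilution factor through tube #3 = 261 × 4 × 92.429 = 96495
[tube #3] = 25.0 g/L / 96495 = 0.0002591 g/L = 259 ng/mL

259 ng/mL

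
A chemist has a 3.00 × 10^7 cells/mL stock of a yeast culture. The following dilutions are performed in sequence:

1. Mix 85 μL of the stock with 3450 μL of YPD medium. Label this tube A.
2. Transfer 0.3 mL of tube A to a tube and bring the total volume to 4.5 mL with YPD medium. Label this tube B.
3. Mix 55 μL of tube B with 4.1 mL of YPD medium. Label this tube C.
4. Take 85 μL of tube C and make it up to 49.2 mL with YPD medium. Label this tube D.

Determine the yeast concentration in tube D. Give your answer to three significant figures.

1.10 cells/mL

Step 1: 85 μL + 3450 μL = 3535 μL total → factor 3535/85 = 41.588
Step 2: 0.3 mL brought to 4.5 mL → factor 4.5/0.3 = 15
Step 3: 55 μL + 4.1 mL = 4155 μL total → factor 4155/55 = 75.545
Step 4: 85 μL brought to 49.2 mL → factor 49200/85 = 578.82
Overall dilution factor = 41.588 × 15 × 75.545 × 578.82 = 2.7278 × 10^7
Final = 3.00 × 10^7 cells/mL / 2.7278 × 10^7 = 1.10 cells/mL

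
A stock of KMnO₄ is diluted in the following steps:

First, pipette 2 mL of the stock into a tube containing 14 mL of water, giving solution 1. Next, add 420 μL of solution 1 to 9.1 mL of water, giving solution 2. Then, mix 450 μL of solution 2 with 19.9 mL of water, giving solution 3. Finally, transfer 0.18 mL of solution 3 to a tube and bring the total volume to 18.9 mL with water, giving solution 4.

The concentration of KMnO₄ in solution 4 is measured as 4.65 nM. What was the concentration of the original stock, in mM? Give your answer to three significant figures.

Step 1: 2 mL + 14 mL = 16 mL total → factor 16/2 = 8
Step 2: 420 μL + 9.1 mL = 9520 μL total → factor 9520/420 = 22.667
Step 3: 450 μL + 19.9 mL = 20350 μL total → factor 20350/450 = 45.222
Step 4: 0.18 mL brought to 18.9 mL → factor 18.9/0.18 = 105
Overall dilution factor = 8 × 22.667 × 45.222 × 105 = 8.6103 × 10^5
Stock = 4.65 nM × 8.6103 × 10^5 = 4.004 × 10^6 nM = 4.00 mM

4.00 mM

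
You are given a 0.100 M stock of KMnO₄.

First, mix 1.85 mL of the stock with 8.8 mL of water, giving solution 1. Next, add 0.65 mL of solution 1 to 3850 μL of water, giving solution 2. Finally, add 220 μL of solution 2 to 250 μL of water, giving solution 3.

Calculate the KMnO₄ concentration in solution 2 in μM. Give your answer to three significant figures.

2.51 × 10^3 μM

Step 1: 1.85 mL + 8.8 mL = 10.65 mL total → factor 10.65/1.85 = 5.7568
Step 2: 0.65 mL + 3850 μL = 4.5 mL total → factor 4.5/0.65 = 6.9231
Dilution factor through solution 2 = 5.7568 × 6.9231 = 39.854
[solution 2] = 0.100 M / 39.854 = 0.002509 M = 2.51 × 10^3 μM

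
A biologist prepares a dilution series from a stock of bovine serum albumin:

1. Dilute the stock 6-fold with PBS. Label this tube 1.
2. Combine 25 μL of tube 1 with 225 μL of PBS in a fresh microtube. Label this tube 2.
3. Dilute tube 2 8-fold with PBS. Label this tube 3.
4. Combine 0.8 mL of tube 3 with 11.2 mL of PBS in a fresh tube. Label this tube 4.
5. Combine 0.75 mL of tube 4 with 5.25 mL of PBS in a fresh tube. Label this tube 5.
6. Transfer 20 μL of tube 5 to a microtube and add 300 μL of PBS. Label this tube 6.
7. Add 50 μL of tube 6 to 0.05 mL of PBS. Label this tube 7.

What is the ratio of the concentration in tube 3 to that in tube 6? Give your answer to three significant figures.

Step 1: 6-fold → factor 6
Step 2: 25 μL + 225 μL = 250 μL total → factor 250/25 = 10
Step 3: 8-fold → factor 8
Step 4: 0.8 mL + 11.2 mL = 12 mL total → factor 12/0.8 = 15
Step 5: 0.75 mL + 5.25 mL = 6 mL total → factor 6/0.75 = 8
Step 6: 20 μL + 300 μL = 320 μL total → factor 320/20 = 16
Dilution factor to tube 3 = 480; to tube 6 = 9.216 × 10^5
[tube 3]/[tube 6] = (factor to tube 6)/(factor to tube 3) = 9.216 × 10^5/480 = 1.92 × 10^3

1.92 × 10^3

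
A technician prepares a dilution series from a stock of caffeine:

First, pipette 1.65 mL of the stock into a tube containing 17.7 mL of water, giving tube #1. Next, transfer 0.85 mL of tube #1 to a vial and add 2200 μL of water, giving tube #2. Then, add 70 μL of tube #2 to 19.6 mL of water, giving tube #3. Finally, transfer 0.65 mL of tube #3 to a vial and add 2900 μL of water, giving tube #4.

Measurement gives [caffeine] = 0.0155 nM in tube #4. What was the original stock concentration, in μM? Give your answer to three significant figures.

Step 1: 1.65 mL + 17.7 mL = 19.35 mL total → factor 19.35/1.65 = 11.727
Step 2: 0.85 mL + 2200 μL = 3.05 mL total → factor 3.05/0.85 = 3.5882
Step 3: 70 μL + 19.6 mL = 19670 μL total → factor 19670/70 = 281
Step 4: 0.65 mL + 2900 μL = 3.55 mL total → factor 3.55/0.65 = 5.4615
Overall dilution factor = 11.727 × 3.5882 × 281 × 5.4615 = 64580
Stock = 0.0155 nM × 64580 = 1001 nM = 1.00 μM

1.00 μM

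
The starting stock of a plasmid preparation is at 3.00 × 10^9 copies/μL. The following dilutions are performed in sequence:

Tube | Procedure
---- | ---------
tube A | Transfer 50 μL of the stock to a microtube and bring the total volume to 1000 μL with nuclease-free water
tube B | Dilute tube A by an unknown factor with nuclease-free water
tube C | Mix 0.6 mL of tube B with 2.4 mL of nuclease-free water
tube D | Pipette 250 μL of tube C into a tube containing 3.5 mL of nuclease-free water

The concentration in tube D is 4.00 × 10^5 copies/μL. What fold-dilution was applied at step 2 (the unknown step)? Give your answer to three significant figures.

5.00-fold

Step 1: 50 μL brought to 1000 μL → factor 1000/50 = 20
Step 2: unknown factor x
Step 3: 0.6 mL + 2.4 mL = 3 mL total → factor 3/0.6 = 5
Step 4: 250 μL + 3.5 mL = 3750 μL total → factor 3750/250 = 15
Product of known-step factors = 1500
Overall factor = 3.00 × 10^9 copies/μL / (4.00 × 10^5 copies/μL) = 7500
x = 7500 / 1500 = 5.00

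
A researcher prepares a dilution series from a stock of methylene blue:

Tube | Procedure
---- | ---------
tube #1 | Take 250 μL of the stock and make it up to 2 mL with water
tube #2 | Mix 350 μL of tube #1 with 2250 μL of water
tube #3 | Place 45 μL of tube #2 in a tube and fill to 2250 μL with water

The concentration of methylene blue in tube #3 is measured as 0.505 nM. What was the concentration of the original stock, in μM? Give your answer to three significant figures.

1.50 μM

Step 1: 250 μL brought to 2 mL → factor 2000/250 = 8
Step 2: 350 μL + 2250 μL = 2600 μL total → factor 2600/350 = 7.4286
Step 3: 45 μL brought to 2250 μL → factor 2250/45 = 50
Overall dilution factor = 8 × 7.4286 × 50 = 2971.4
Stock = 0.505 nM × 2971.4 = 1501 nM = 1.50 μM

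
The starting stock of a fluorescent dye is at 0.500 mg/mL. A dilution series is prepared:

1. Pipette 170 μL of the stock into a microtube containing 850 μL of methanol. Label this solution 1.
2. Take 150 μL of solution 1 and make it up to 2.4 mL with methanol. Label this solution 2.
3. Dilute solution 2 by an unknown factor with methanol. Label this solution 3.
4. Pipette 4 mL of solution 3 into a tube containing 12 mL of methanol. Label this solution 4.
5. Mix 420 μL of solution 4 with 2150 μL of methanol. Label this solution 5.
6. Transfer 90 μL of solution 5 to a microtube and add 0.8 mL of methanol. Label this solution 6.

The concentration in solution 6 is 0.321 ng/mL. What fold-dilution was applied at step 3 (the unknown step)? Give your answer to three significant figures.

67.0-fold

Step 1: 170 μL + 850 μL = 1020 μL total → factor 1020/170 = 6
Step 2: 150 μL brought to 2.4 mL → factor 2400/150 = 16
Step 3: unknown factor x
Step 4: 4 mL + 12 mL = 16 mL total → factor 16/4 = 4
Step 5: 420 μL + 2150 μL = 2570 μL total → factor 2570/420 = 6.119
Step 6: 90 μL + 0.8 mL = 890 μL total → factor 890/90 = 9.8889
Product of known-step factors = 23236
Overall factor = 0.500 mg/mL / (0.321 ng/mL) = 1.5576 × 10^6
x = 1.5576 × 10^6 / 23236 = 67.0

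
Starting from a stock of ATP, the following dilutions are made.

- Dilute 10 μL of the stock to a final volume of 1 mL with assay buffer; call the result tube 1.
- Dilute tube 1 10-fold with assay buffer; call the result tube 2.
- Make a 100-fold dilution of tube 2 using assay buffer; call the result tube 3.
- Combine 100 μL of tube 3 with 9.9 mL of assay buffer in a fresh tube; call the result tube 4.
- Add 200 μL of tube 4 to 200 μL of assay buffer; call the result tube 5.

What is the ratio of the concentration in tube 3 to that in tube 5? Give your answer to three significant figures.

Step 1: 10 μL brought to 1 mL → factor 1000/10 = 100
Step 2: 10-fold → factor 10
Step 3: 100-fold → factor 100
Step 4: 100 μL + 9.9 mL = 10000 μL total → factor 10000/100 = 100
Step 5: 200 μL + 200 μL = 400 μL total → factor 400/200 = 2
Dilution factor to tube 3 = 1 × 10^5; to tube 5 = 2 × 10^7
[tube 3]/[tube 5] = (factor to tube 5)/(factor to tube 3) = 2 × 10^7/1 × 10^5 = 200

200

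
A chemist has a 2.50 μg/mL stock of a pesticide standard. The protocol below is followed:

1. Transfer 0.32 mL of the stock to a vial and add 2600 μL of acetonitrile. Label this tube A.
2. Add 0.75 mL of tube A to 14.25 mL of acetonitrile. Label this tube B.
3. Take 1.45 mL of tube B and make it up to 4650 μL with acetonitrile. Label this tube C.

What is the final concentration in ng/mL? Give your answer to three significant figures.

Step 1: 0.32 mL + 2600 μL = 2.92 mL total → factor 2.92/0.32 = 9.125
Step 2: 0.75 mL + 14.25 mL = 15 mL total → factor 15/0.75 = 20
Step 3: 1.45 mL brought to 4650 μL → factor 4.65/1.45 = 3.2069
Overall dilution factor = 9.125 × 20 × 3.2069 = 585.26
Final = 2.50 μg/mL / 585.26 = 0.004272 μg/mL = 4.27 ng/mL

4.27 ng/mL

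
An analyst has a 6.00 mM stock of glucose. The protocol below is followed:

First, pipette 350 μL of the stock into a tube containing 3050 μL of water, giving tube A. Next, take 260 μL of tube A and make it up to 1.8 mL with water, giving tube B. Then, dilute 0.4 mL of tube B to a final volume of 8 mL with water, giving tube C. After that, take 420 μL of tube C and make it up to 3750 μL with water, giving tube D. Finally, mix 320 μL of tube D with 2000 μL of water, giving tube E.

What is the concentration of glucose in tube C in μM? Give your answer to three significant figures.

4.46 μM

Step 1: 350 μL + 3050 μL = 3400 μL total → factor 3400/350 = 9.7143
Step 2: 260 μL brought to 1.8 mL → factor 1800/260 = 6.9231
Step 3: 0.4 mL brought to 8 mL → factor 8/0.4 = 20
Dilution factor through tube C = 9.7143 × 6.9231 × 20 = 1345.1
[tube C] = 6.00 mM / 1345.1 = 0.004461 mM = 4.46 μM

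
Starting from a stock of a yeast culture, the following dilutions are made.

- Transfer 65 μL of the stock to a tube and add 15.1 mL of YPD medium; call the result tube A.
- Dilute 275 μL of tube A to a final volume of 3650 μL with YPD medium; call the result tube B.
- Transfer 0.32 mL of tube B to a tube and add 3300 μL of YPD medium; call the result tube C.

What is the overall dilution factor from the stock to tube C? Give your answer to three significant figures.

3.50 × 10^4

Step 1: 65 μL + 15.1 mL = 15165 μL total → factor 15165/65 = 233.31
Step 2: 275 μL brought to 3650 μL → factor 3650/275 = 13.273
Step 3: 0.32 mL + 3300 μL = 3.62 mL total → factor 3.62/0.32 = 11.312
Overall dilution factor = 233.31 × 13.273 × 11.312 = 35031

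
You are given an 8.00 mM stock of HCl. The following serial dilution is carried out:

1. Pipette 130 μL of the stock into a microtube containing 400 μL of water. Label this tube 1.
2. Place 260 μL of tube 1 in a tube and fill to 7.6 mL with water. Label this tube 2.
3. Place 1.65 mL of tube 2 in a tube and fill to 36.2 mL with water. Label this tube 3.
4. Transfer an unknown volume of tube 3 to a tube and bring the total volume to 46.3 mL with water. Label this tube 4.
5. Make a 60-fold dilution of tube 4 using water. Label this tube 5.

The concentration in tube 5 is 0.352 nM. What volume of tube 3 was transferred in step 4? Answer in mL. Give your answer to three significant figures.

Step 1: 130 μL + 400 μL = 530 μL total → factor 530/130 = 4.0769
Step 2: 260 μL brought to 7.6 mL → factor 7600/260 = 29.231
Step 3: 1.65 mL brought to 36.2 mL → factor 36.2/1.65 = 21.939
Step 4: v brought to 46.3 mL → factor = 46.3 mL/v
Step 5: 60-fold → factor 60
Product of known-step factors = 1.5687 × 10^5
Overall factor = 8.00 mM / (0.352 nM) = 2.2727 × 10^7
Step-4 factor = 2.2727 × 10^7 / 1.5687 × 10^5 = 144.88
v = 46.3 mL / 144.88 = 0.320 mL

0.320 mL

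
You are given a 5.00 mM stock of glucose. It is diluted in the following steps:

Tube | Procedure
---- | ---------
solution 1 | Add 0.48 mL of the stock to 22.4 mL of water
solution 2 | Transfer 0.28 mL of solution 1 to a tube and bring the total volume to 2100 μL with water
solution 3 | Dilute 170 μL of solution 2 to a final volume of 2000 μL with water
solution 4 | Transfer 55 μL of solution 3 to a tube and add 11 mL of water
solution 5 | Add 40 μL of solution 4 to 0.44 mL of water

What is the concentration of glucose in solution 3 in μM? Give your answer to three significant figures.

Step 1: 0.48 mL + 22.4 mL = 22.88 mL total → factor 22.88/0.48 = 47.667
Step 2: 0.28 mL brought to 2100 μL → factor 2.1/0.28 = 7.5
Step 3: 170 μL brought to 2000 μL → factor 2000/170 = 11.765
Dilution factor through solution 3 = 47.667 × 7.5 × 11.765 = 4205.9
[solution 3] = 5.00 mM / 4205.9 = 0.001189 mM = 1.19 μM

1.19 μM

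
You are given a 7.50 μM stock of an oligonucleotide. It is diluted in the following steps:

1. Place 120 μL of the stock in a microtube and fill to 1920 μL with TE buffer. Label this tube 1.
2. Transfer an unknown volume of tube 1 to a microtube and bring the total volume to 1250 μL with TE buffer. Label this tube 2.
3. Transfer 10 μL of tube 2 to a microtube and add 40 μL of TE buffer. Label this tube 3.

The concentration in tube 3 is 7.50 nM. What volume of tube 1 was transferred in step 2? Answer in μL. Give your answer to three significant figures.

Step 1: 120 μL brought to 1920 μL → factor 1920/120 = 16
Step 2: v brought to 1250 μL → factor = 1250 μL/v
Step 3: 10 μL + 40 μL = 50 μL total → factor 50/10 = 5
Product of known-step factors = 80
Overall factor = 7.50 μM / (7.50 nM) = 1000
Step-2 factor = 1000 / 80 = 12.5
v = 1250 μL / 12.5 = 100 μL

100 μL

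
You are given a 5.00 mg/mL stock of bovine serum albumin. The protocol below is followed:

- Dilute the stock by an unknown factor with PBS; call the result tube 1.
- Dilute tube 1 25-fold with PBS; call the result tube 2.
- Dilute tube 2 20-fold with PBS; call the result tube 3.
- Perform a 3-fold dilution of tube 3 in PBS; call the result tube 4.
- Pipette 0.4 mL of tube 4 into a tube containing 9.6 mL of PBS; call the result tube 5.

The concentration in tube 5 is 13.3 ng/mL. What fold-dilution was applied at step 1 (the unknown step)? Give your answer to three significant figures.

Step 1: unknown factor x
Step 2: 25-fold → factor 25
Step 3: 20-fold → factor 20
Step 4: 3-fold → factor 3
Step 5: 0.4 mL + 9.6 mL = 10 mL total → factor 10/0.4 = 25
Product of known-step factors = 37500
Overall factor = 5.00 mg/mL / (13.3 ng/mL) = 3.7594 × 10^5
x = 3.7594 × 10^5 / 37500 = 10.0

10.0-fold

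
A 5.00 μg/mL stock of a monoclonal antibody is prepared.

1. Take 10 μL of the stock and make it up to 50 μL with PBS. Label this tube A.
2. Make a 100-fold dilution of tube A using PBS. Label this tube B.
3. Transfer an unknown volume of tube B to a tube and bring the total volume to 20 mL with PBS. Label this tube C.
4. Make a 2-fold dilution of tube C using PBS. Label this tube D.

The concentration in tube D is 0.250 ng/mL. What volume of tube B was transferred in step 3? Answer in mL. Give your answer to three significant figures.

1.00 mL

Step 1: 10 μL brought to 50 μL → factor 50/10 = 5
Step 2: 100-fold → factor 100
Step 3: v brought to 20 mL → factor = 20 mL/v
Step 4: 2-fold → factor 2
Product of known-step factors = 1000
Overall factor = 5.00 μg/mL / (0.250 ng/mL) = 20000
Step-3 factor = 20000 / 1000 = 20
v = 20 mL / 20 = 1.00 mL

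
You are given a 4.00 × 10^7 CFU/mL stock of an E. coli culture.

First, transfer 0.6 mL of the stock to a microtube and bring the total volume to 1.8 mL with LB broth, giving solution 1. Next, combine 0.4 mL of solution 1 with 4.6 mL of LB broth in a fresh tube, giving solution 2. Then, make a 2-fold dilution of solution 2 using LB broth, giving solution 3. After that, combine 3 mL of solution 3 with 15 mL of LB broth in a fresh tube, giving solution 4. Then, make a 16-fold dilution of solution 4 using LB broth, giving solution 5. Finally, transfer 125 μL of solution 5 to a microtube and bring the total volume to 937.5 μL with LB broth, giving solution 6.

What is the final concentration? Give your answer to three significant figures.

741 CFU/mL

Step 1: 0.6 mL brought to 1.8 mL → factor 1.8/0.6 = 3
Step 2: 0.4 mL + 4.6 mL = 5 mL total → factor 5/0.4 = 12.5
Step 3: 2-fold → factor 2
Step 4: 3 mL + 15 mL = 18 mL total → factor 18/3 = 6
Step 5: 16-fold → factor 16
Step 6: 125 μL brought to 937.5 μL → factor 937.5/125 = 7.5
Overall dilution factor = 3 × 12.5 × 2 × 6 × 16 × 7.5 = 54000
Final = 4.00 × 10^7 CFU/mL / 54000 = 741 CFU/mL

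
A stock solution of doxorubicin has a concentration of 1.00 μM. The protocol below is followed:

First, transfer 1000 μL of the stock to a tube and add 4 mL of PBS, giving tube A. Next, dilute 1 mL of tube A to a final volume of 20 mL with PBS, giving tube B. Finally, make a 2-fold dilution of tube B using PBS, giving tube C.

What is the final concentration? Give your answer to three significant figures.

Step 1: 1000 μL + 4 mL = 5000 μL total → factor 5000/1000 = 5
Step 2: 1 mL brought to 20 mL → factor 20/1 = 20
Step 3: 2-fold → factor 2
Overall dilution factor = 5 × 20 × 2 = 200
Final = 1.00 μM / 200 = 0.00500 μM

0.00500 μM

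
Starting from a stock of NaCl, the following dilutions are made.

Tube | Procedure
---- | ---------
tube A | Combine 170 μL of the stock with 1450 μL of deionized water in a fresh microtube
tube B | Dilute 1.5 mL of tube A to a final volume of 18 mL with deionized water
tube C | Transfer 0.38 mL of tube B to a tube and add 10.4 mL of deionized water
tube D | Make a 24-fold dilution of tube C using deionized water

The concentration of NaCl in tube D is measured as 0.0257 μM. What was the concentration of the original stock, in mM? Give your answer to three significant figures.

2.00 mM

Step 1: 170 μL + 1450 μL = 1620 μL total → factor 1620/170 = 9.5294
Step 2: 1.5 mL brought to 18 mL → factor 18/1.5 = 12
Step 3: 0.38 mL + 10.4 mL = 10.78 mL total → factor 10.78/0.38 = 28.368
Step 4: 24-fold → factor 24
Overall dilution factor = 9.5294 × 12 × 28.368 × 24 = 77856
Stock = 0.0257 μM × 77856 = 2001 μM = 2.00 mM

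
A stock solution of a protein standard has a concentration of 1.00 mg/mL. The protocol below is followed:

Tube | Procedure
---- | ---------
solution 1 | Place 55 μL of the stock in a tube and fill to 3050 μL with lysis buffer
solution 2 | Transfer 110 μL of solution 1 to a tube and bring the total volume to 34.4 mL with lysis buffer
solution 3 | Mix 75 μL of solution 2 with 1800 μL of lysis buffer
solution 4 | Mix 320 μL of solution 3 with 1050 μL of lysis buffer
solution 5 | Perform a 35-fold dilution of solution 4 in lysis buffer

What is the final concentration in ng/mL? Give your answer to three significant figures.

Step 1: 55 μL brought to 3050 μL → factor 3050/55 = 55.455
Step 2: 110 μL brought to 34.4 mL → factor 34400/110 = 312.73
Step 3: 75 μL + 1800 μL = 1875 μL total → factor 1875/75 = 25
Step 4: 320 μL + 1050 μL = 1370 μL total → factor 1370/320 = 4.2812
Step 5: 35-fold → factor 35
Overall dilution factor = 55.455 × 312.73 × 25 × 4.2812 × 35 = 6.4965 × 10^7
Final = 1.00 mg/mL / 6.4965 × 10^7 = 1.539 × 10^-8 mg/mL = 0.0154 ng/mL

0.0154 ng/mL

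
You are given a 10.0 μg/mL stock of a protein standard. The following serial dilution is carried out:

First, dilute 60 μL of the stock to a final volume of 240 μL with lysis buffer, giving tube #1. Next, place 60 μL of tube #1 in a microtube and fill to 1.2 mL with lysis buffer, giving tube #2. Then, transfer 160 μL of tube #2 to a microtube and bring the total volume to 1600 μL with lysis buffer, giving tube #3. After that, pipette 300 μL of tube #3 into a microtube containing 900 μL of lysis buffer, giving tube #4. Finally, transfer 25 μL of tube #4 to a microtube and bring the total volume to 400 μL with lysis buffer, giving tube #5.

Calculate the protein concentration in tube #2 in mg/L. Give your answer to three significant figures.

Step 1: 60 μL brought to 240 μL → factor 240/60 = 4
Step 2: 60 μL brought to 1.2 mL → factor 1200/60 = 20
Dilution factor through tube #2 = 4 × 20 = 80
[tube #2] = 10.0 μg/mL / 80 = 0.1250 μg/mL = 0.125 mg/L

0.125 mg/L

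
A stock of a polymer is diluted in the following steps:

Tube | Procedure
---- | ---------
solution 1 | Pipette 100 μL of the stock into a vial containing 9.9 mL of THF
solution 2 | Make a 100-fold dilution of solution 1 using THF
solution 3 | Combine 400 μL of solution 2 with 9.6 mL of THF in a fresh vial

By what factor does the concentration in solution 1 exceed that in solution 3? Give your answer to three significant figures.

2.50 × 10^3

Step 1: 100 μL + 9.9 mL = 10000 μL total → factor 10000/100 = 100
Step 2: 100-fold → factor 100
Step 3: 400 μL + 9.6 mL = 10000 μL total → factor 10000/400 = 25
Dilution factor to solution 1 = 100; to solution 3 = 2.5 × 10^5
[solution 1]/[solution 3] = (factor to solution 3)/(factor to solution 1) = 2.5 × 10^5/100 = 2.50 × 10^3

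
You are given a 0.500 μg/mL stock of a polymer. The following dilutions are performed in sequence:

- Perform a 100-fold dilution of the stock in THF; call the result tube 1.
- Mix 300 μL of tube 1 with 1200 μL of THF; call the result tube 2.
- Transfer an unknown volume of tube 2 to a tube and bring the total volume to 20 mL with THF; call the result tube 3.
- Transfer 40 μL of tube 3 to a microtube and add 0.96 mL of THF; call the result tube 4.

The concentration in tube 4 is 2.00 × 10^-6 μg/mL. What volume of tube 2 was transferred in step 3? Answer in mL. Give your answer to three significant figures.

Step 1: 100-fold → factor 100
Step 2: 300 μL + 1200 μL = 1500 μL total → factor 1500/300 = 5
Step 3: v brought to 20 mL → factor = 20 mL/v
Step 4: 40 μL + 0.96 mL = 1000 μL total → factor 1000/40 = 25
Product of known-step factors = 12500
Overall factor = 0.500 μg/mL / (2.00 × 10^-6 μg/mL) = 2.5 × 10^5
Step-3 factor = 2.5 × 10^5 / 12500 = 20
v = 20 mL / 20 = 1.00 mL

1.00 mL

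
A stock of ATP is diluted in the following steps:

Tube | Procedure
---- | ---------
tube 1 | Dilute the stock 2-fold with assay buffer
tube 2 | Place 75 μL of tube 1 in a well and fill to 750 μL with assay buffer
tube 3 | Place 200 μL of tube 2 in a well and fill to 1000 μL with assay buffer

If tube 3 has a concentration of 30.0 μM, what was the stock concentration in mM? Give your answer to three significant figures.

3.00 mM

Step 1: 2-fold → factor 2
Step 2: 75 μL brought to 750 μL → factor 750/75 = 10
Step 3: 200 μL brought to 1000 μL → factor 1000/200 = 5
Overall dilution factor = 2 × 10 × 5 = 100
Stock = 30.0 μM × 100 = 3000 μM = 3.00 mM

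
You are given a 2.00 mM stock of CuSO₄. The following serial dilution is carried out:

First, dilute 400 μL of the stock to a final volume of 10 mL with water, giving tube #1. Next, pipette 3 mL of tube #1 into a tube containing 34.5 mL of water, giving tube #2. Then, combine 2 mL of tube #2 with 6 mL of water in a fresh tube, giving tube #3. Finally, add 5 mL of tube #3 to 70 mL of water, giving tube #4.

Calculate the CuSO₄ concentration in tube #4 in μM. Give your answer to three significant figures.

Step 1: 400 μL brought to 10 mL → factor 10000/400 = 25
Step 2: 3 mL + 34.5 mL = 37.5 mL total → factor 37.5/3 = 12.5
Step 3: 2 mL + 6 mL = 8 mL total → factor 8/2 = 4
Step 4: 5 mL + 70 mL = 75 mL total → factor 75/5 = 15
Dilution factor through tube #4 = 25 × 12.5 × 4 × 15 = 18750
[tube #4] = 2.00 mM / 18750 = 0.0001067 mM = 0.107 μM

0.107 μM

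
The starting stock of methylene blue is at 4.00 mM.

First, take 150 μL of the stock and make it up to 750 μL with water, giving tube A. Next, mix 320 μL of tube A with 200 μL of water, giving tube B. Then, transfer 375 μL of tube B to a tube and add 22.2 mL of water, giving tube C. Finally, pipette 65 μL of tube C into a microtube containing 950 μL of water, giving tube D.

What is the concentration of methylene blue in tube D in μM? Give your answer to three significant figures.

0.524 μM

Step 1: 150 μL brought to 750 μL → factor 750/150 = 5
Step 2: 320 μL + 200 μL = 520 μL total → factor 520/320 = 1.625
Step 3: 375 μL + 22.2 mL = 22575 μL total → factor 22575/375 = 60.2
Step 4: 65 μL + 950 μL = 1015 μL total → factor 1015/65 = 15.615
Overall dilution factor = 5 × 1.625 × 60.2 × 15.615 = 7637.9
Final = 4.00 mM / 7637.9 = 0.0005237 mM = 0.524 μM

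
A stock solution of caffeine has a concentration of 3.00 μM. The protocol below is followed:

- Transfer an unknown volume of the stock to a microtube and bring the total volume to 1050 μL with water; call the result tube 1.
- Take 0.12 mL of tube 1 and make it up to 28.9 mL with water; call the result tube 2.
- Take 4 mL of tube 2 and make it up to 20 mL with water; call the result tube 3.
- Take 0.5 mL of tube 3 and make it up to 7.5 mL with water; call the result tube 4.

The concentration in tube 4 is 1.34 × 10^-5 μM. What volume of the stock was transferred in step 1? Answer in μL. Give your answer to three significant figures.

84.7 μL

Step 1: v brought to 1050 μL → factor = 1050 μL/v
Step 2: 0.12 mL brought to 28.9 mL → factor 28.9/0.12 = 240.83
Step 3: 4 mL brought to 20 mL → factor 20/4 = 5
Step 4: 0.5 mL brought to 7.5 mL → factor 7.5/0.5 = 15
Product of known-step factors = 18062
Overall factor = 3.00 μM / (1.34 × 10^-5 μM) = 2.2388 × 10^5
Step-1 factor = 2.2388 × 10^5 / 18062 = 12.395
v = 1050 μL / 12.395 = 84.7 μL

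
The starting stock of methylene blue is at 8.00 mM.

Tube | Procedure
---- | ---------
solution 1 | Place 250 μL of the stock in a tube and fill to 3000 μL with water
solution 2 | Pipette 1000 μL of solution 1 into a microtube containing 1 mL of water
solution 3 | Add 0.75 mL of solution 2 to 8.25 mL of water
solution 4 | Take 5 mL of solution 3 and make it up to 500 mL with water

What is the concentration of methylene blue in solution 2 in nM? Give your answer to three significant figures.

3.33 × 10^5 nM

Step 1: 250 μL brought to 3000 μL → factor 3000/250 = 12
Step 2: 1000 μL + 1 mL = 2000 μL total → factor 2000/1000 = 2
Dilution factor through solution 2 = 12 × 2 = 24
[solution 2] = 8.00 mM / 24 = 0.3333 mM = 3.33 × 10^5 nM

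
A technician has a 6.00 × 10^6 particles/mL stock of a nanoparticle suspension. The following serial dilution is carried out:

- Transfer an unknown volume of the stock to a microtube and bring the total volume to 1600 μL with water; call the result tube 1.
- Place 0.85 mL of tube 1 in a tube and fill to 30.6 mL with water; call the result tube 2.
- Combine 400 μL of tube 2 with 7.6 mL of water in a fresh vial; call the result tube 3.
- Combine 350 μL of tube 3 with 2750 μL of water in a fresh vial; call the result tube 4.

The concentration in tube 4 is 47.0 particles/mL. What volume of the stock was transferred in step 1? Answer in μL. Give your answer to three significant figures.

Step 1: v brought to 1600 μL → factor = 1600 μL/v
Step 2: 0.85 mL brought to 30.6 mL → factor 30.6/0.85 = 36
Step 3: 400 μL + 7.6 mL = 8000 μL total → factor 8000/400 = 20
Step 4: 350 μL + 2750 μL = 3100 μL total → factor 3100/350 = 8.8571
Product of known-step factors = 6377.1
Overall factor = 6.00 × 10^6 particles/mL / (47.0 particles/mL) = 1.2766 × 10^5
Step-1 factor = 1.2766 × 10^5 / 6377.1 = 20.018
v = 1600 μL / 20.018 = 79.9 μL

79.9 μL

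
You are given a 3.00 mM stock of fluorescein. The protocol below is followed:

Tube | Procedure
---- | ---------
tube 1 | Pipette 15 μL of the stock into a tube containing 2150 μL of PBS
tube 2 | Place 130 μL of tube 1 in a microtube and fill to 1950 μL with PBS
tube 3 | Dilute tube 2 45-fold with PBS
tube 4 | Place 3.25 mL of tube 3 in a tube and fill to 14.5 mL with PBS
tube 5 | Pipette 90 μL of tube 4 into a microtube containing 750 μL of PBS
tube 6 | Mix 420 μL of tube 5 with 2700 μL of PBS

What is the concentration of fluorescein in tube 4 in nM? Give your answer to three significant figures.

Step 1: 15 μL + 2150 μL = 2165 μL total → factor 2165/15 = 144.33
Step 2: 130 μL brought to 1950 μL → factor 1950/130 = 15
Step 3: 45-fold → factor 45
Step 4: 3.25 mL brought to 14.5 mL → factor 14.5/3.25 = 4.4615
Dilution factor through tube 4 = 144.33 × 15 × 45 × 4.4615 = 4.3467 × 10^5
[tube 4] = 3.00 mM / 4.3467 × 10^5 = 6.902 × 10^-6 mM = 6.90 nM

6.90 nM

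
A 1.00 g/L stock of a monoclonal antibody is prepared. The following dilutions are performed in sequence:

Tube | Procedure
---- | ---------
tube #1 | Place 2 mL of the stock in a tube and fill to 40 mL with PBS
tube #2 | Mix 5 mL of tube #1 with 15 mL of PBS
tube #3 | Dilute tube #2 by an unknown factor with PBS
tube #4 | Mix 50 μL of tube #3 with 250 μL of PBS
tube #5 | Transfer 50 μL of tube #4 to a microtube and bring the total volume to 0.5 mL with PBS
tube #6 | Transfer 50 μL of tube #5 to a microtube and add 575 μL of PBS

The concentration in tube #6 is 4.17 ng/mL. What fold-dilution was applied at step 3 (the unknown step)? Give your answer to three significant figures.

4.00-fold

Step 1: 2 mL brought to 40 mL → factor 40/2 = 20
Step 2: 5 mL + 15 mL = 20 mL total → factor 20/5 = 4
Step 3: unknown factor x
Step 4: 50 μL + 250 μL = 300 μL total → factor 300/50 = 6
Step 5: 50 μL brought to 0.5 mL → factor 500/50 = 10
Step 6: 50 μL + 575 μL = 625 μL total → factor 625/50 = 12.5
Product of known-step factors = 60000
Overall factor = 1.00 g/L / (4.17 ng/mL) = 2.3981 × 10^5
x = 2.3981 × 10^5 / 60000 = 4.00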